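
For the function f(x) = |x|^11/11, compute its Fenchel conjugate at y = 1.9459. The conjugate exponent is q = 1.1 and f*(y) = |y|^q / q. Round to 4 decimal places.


The conjugate exponent q satisfies 1/p + 1/q = 1.
p = 11, so q = 11/(11 - 1) = 1.1
|y|^q = 1.9459^1.1 = 2.0799
f*(1.9459) = 2.0799 / 1.1 = 1.8908


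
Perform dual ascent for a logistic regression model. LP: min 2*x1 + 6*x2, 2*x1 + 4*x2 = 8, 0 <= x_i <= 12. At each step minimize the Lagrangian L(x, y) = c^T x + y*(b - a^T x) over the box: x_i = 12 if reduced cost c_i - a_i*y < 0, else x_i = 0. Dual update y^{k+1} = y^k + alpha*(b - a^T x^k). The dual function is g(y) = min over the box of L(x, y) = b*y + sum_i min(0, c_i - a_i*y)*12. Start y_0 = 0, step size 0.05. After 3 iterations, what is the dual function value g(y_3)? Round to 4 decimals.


Dual ascent for LP: min 2*x1 + 6*x2, 2*x1 + 4*x2 = 8, 0 <= x_i <= 12
Step 1: y^k = 0.0, reduced costs: (2.0, 6.0)
  x^k = (0.0, 0.0), subgradient = b - a^T x = 8.0
  y^{k+1} = 0.0 + 0.05*8.0 = 0.4
Step 2: y^k = 0.4, reduced costs: (1.2, 4.4)
  x^k = (0.0, 0.0), subgradient = b - a^T x = 8.0
  y^{k+1} = 0.4 + 0.05*8.0 = 0.8
Step 3: y^k = 0.8, reduced costs: (0.4, 2.8)
  x^k = (0.0, 0.0), subgradient = b - a^T x = 8.0
  y^{k+1} = 0.8 + 0.05*8.0 = 1.2
Dual objective at y_3 = 1.2: reduced costs (-0.4, 1.2), box minimizer x = (12.0, 0.0)
g(y_3) = b*y + (c1 - a1*y)*x1 + (c2 - a2*y)*x2 = 8*1.2 + (-0.4)*12.0 + 1.2*0.0 = 9.6 - 4.8 + 0.0 = 4.8


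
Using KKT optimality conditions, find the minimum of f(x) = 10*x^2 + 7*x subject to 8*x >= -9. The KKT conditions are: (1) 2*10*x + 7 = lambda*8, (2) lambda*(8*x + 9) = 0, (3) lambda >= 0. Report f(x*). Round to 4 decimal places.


Step 1: Try lambda = 0 (constraint inactive).
Stationarity: 2*10*x + 7 = 0
x* = -7/(2*10) = -0.35
Check constraint: 8*-0.35 = -2.8 >= -9 -- satisfied.
Step 2: Compute optimal value.
f(x*) = 10*(-0.35)^2 + 7*(-0.35) = -1.225


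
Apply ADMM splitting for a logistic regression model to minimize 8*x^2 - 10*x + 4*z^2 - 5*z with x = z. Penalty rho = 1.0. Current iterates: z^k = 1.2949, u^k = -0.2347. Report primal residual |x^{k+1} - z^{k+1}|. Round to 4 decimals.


ADMM iteration with rho = 1.0, z^k = 1.2949, u^k = -0.2347
Step 1: x-update.
Minimize 8*x^2 - 10*x + (1.0/2)*(x - 1.2949 - 0.2347)^2
FOC: (2*8 + 1.0)*x = 10 + 1.0*(1.2949 + 0.2347)
x^{k+1} = 0.6782
Step 2: z-update.
Minimize 4*z^2 - 5*z + (1.0/2)*(0.6782 - z - 0.2347)^2
FOC: (2*4 + 1.0)*z = 5 + 1.0*(0.6782 - 0.2347)
z^{k+1} = 0.6048
Step 3: u-update.
u^{k+1} = -0.2347 + 0.6782 - 0.6048 = -0.1613
Step 4: Primal residual = |0.6782 - 0.6048| = 0.0734


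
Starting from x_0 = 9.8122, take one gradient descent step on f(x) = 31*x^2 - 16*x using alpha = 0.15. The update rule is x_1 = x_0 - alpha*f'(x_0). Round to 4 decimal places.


We compute the gradient at x_0 and apply the update.
f'(x) = 62*x - 16
f'(9.8122) = 62*9.8122 - 16 = 592.3564
x_1 = 9.8122 - 0.15*592.3564 = -79.0413


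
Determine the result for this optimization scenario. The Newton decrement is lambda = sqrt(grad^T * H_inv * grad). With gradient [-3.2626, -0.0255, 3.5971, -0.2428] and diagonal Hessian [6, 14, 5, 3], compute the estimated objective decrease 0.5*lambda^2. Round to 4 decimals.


Step 1: H is diagonal, so H^(-1) * g = [-0.5438, -0.0018, 0.7194, -0.0809].
Step 2: g^T H^(-1) g = sum_i g_i^2 / H_ii
  = (-3.2626)^2/6 + (-0.0255)^2/14 + (3.5971)^2/5 + (-0.2428)^2/3
  = 1.7741 + 0.0 + 2.5878 + 0.0197 = 4.3816
Step 3: Objective decrease = 0.5 * g^T H^(-1) g = 2.1908


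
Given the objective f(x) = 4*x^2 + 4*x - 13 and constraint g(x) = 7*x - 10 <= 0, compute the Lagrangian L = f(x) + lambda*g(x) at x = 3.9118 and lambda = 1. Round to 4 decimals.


Step 1: Evaluate f(x).
f(3.9118) = 4*3.9118^2 + 4*3.9118 - 13 = 63.8559
Step 2: Evaluate g(x).
g(3.9118) = 7*3.9118 - 10 = 17.3826
Step 3: Compute Lagrangian.
L = 63.8559 + 1*17.3826 = 81.2385


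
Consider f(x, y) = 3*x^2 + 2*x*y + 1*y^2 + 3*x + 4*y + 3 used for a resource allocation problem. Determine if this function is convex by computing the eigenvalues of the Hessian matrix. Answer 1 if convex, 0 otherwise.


The Hessian of f(x,y) = 3*x^2 + 2*x*y + 1*y^2 + 3*x + 4*y + 3 is:
H = [[6, 2], [2, 2]]
Trace = 6 + 2 = 8
Determinant = 6*2 - (2)^2 = 8
Discriminant = (8)^2 - 4*8 = 32.0
Eigenvalues: lambda_1 = 1.1716, lambda_2 = 6.8284
The function is convex.

1


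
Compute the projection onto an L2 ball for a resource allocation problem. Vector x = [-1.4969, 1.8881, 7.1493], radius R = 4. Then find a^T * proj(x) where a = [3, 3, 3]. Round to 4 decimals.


Step 1: Compute ||x|| (intermediates to 6 decimals).
||x|| = sqrt((-1.4969)^2 + 1.8881^2 + 7.1493^2) = 7.54441
Step 2: Project.
Since ||x|| > R, scale = R/||x|| = 4/7.54441 = 0.530194, proj(x) = scale * x
proj(x) = [-0.793647, 1.001059, 3.790516]
Step 3: Dot product.
a^T * proj(x) = 3*(-0.793647) + 3*1.001059 + 3*3.790516 = 11.9938


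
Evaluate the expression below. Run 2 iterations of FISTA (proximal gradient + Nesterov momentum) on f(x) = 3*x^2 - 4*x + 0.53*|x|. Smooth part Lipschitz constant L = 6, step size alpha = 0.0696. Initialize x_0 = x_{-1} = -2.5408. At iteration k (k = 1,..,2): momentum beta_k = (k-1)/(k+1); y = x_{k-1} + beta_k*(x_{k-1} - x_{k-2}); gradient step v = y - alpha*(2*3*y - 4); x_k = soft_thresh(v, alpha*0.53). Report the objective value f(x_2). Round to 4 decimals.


FISTA on f(x) = 3*x^2 - 4*x + 0.53*|x|
L = 6, alpha = 0.0696
Iteration 1: beta = 0.0, y = -2.5408 + 0.0*(-2.5408 + 2.5408) = -2.5408
  grad(y) = -19.2448, v = y - alpha*grad = -1.2014
  prox(v) = soft_thresh(-1.2014, 0.0369) = -1.1645
Iteration 2: beta = 0.3333, y = -1.1645 + 0.3333*(-1.1645 + 2.5408) = -0.7057
  grad(y) = -8.2342, v = y - alpha*grad = -0.1326
  prox(v) = soft_thresh(-0.1326, 0.0369) = -0.0957
f(x_2) = 3*(-0.0957)^2 - 4*(-0.0957) + 0.53*|-0.0957| = 0.4611


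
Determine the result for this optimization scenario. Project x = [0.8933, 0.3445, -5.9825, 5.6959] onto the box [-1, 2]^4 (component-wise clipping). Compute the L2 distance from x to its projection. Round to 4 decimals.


Project each component onto [-1, 2].
clip(0.8933) = 0.8933, clip(0.3445) = 0.3445, clip(-5.9825) = -1.0, clip(5.6959) = 2.0
Projection = [0.8933, 0.3445, -1.0, 2.0]
Squared diffs: [0.0, 0.0, 24.8253, 13.6597]
Distance = sqrt(38.485) = 6.2036


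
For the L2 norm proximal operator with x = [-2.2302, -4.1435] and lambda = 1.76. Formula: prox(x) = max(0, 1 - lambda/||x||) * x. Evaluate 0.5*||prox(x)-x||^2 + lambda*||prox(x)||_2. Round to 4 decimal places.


Step 1: Compute ||x||.
||x|| = 4.7056
Step 2: Compute scaling factor.
scale = max(0, 1 - 1.76/4.7056) = 0.626
Step 3: prox(x) = [-1.396, -2.5937]
||prox(x)|| = 2.9456
Step 4: Proximal objective.
0.5*||prox-x||^2 = 1.5488
lambda*||prox|| = 5.1843
Total = 6.733


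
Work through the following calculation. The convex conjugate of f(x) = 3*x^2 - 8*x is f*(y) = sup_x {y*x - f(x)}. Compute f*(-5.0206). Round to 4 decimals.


f*(y) = sup_x {y*x - a*x^2 - b*x} = sup_x {(y-b)*x - a*x^2}
FOC: (y - b) - 2a*x = 0 => x* = (y - b)/(2a)
x* = (-5.0206 + 8)/(2*3) = 0.4966
f*(-5.0206) = (y-b)^2/(4a) = (-5.0206 + 8)^2/(4*3)
= 8.8768/12 = 0.7397


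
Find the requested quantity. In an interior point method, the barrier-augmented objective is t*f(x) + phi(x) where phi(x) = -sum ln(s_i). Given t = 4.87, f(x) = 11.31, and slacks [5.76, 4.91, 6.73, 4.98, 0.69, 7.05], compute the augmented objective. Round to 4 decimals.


Step 1: Compute log-barrier.
ln values: [1.7509, 1.5913, 1.9066, 1.6054, -0.3711, 1.953]
phi = -(1.7509 + 1.5913 + 1.9066 + 1.6054 - 0.3711 + 1.953) = -8.4362
Step 2: Compute augmented objective.
t*f(x) = 4.87*11.31 = 55.0797
Total = 55.0797 - 8.4362 = 46.6435


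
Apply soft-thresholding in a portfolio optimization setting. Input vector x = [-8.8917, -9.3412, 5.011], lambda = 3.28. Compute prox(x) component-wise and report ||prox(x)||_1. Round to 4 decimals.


Soft-thresholding with lambda = 3.28:
prox(-8.8917) = sign(-8.8917)*max(|-8.8917| - 3.28, 0) = -5.6117
prox(-9.3412) = sign(-9.3412)*max(|-9.3412| - 3.28, 0) = -6.0612
prox(5.011) = sign(5.011)*max(|5.011| - 3.28, 0) = 1.731
prox(x) = [-5.6117, -6.0612, 1.731]
||prox(x)||_1 = 5.6117 + 6.0612 + 1.731 = 13.4039


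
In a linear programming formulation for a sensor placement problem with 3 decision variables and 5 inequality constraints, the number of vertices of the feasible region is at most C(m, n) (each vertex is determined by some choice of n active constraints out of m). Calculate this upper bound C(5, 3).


Each vertex corresponds to some choice of n active constraints out of m, so the number of vertices is at most C(m, n) = m! / (n!(m-n)!).
m = 5, n = 3
Numerator: 5 * 4 * 3
Denominator: 3! = 6
C(5, 3) = 10


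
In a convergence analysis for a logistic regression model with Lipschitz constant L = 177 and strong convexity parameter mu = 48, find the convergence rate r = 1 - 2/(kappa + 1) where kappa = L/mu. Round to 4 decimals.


Step 1: Compute the condition number.
kappa = L/mu = 177/48 = 3.6875
Step 2: Compute the convergence rate.
r = 1 - 2/(kappa + 1) = 1 - 2*mu/(L + mu) = (L - mu)/(L + mu) = 129/225 = 0.5733


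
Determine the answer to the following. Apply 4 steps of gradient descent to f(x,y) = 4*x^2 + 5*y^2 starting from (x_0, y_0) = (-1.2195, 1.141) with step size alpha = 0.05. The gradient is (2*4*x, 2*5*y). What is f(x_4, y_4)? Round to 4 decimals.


Gradient descent on f(x,y) = 4*x^2 + 5*y^2.
Starting point: (-1.2195, 1.141), alpha = 0.05
Step 1: grad_x = 2*4*-1.2195 = -9.756, grad_y = 2*5*1.141 = 11.41
  x_1 = -1.2195 - 0.05*-9.756 = -0.7317
  y_1 = 1.141 - 0.05*11.41 = 0.5705
Step 2: grad_x = 2*4*-0.7317 = -5.8536, grad_y = 2*5*0.5705 = 5.705
  x_2 = -0.7317 - 0.05*-5.8536 = -0.439
  y_2 = 0.5705 - 0.05*5.705 = 0.2853
Step 3: grad_x = 2*4*-0.439 = -3.5122, grad_y = 2*5*0.2853 = 2.8525
  x_3 = -0.439 - 0.05*-3.5122 = -0.2634
  y_3 = 0.2853 - 0.05*2.8525 = 0.1426
Step 4: grad_x = 2*4*-0.2634 = -2.1073, grad_y = 2*5*0.1426 = 1.4263
  x_4 = -0.2634 - 0.05*-2.1073 = -0.158
  y_4 = 0.1426 - 0.05*1.4263 = 0.0713
f(-0.158, 0.0713) = 4*(-0.158)^2 + 5*0.0713^2 = 0.1253


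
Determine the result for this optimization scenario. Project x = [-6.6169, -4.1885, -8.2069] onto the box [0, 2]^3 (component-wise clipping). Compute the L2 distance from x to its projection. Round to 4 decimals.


Project each component onto [0, 2].
clip(-6.6169) = 0.0, clip(-4.1885) = 0.0, clip(-8.2069) = 0.0
Projection = [0.0, 0.0, 0.0]
Squared diffs: [43.7834, 17.5435, 67.3532]
Distance = sqrt(128.6801) = 11.3437


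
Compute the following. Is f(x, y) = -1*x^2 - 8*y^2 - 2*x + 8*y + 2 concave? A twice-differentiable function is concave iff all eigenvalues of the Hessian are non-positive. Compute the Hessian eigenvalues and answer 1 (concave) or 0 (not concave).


The Hessian of f(x,y) = -1*x^2 - 8*y^2 - 2*x + 8*y + 2 is:
H = [[-2, 0], [0, -16]]
Trace = -2 - 16 = -18
Determinant = -2*-16 - (0)^2 = 32
Discriminant = (-18)^2 - 4*32 = 196.0
Eigenvalues: lambda_1 = -16.0, lambda_2 = -2.0
The function is concave.

1


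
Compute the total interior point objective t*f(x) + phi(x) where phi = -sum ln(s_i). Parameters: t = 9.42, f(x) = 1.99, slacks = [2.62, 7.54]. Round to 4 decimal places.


Step 1: Compute log-barrier.
ln values: [0.9632, 2.0202]
phi = -(0.9632 + 2.0202) = -2.9834
Step 2: Compute augmented objective.
t*f(x) = 9.42*1.99 = 18.7458
Total = 18.7458 - 2.9834 = 15.7624


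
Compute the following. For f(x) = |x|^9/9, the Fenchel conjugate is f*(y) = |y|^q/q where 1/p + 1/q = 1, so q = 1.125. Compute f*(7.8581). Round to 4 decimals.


The conjugate exponent q satisfies 1/p + 1/q = 1.
p = 9, so q = 9/(9 - 1) = 1.125
|y|^q = 7.8581^1.125 = 10.1679
f*(7.8581) = 10.1679 / 1.125 = 9.0382


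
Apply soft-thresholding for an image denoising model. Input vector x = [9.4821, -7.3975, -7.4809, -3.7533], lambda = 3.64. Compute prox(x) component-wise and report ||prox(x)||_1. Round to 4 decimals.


Soft-thresholding with lambda = 3.64:
prox(9.4821) = sign(9.4821)*max(|9.4821| - 3.64, 0) = 5.8421
prox(-7.3975) = sign(-7.3975)*max(|-7.3975| - 3.64, 0) = -3.7575
prox(-7.4809) = sign(-7.4809)*max(|-7.4809| - 3.64, 0) = -3.8409
prox(-3.7533) = sign(-3.7533)*max(|-3.7533| - 3.64, 0) = -0.1133
prox(x) = [5.8421, -3.7575, -3.8409, -0.1133]
||prox(x)||_1 = 5.8421 + 3.7575 + 3.8409 + 0.1133 = 13.5538


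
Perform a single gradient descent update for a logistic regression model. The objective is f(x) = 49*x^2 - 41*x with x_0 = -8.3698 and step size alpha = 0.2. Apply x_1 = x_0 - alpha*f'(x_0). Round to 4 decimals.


We compute the gradient at x_0 and apply the update.
f'(x) = 98*x - 41
f'(-8.3698) = 98*-8.3698 - 41 = -861.2404
x_1 = -8.3698 - 0.2*-861.2404 = 163.8783


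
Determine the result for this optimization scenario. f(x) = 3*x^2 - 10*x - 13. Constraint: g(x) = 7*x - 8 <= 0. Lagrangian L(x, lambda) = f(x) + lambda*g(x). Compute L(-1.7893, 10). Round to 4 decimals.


Step 1: Evaluate f(x).
f(-1.7893) = 3*(-1.7893)^2 - 10*(-1.7893) - 13 = 14.4978
Step 2: Evaluate g(x).
g(-1.7893) = 7*-1.7893 - 8 = -20.5251
Step 3: Compute Lagrangian.
L = 14.4978 + 10*-20.5251 = -190.7532


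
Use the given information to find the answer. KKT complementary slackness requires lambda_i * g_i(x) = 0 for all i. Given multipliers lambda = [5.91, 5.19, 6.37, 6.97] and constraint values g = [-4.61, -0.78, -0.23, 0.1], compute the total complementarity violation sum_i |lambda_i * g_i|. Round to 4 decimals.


KKT complementary slackness check:
lambda_1 * g_1 = 5.91 * -4.61 = -27.2451
lambda_2 * g_2 = 5.19 * -0.78 = -4.0482
lambda_3 * g_3 = 6.37 * -0.23 = -1.4651
lambda_4 * g_4 = 6.97 * 0.1 = 0.697
Total violation = 27.2451 + 4.0482 + 1.4651 + 0.697 = 33.4554


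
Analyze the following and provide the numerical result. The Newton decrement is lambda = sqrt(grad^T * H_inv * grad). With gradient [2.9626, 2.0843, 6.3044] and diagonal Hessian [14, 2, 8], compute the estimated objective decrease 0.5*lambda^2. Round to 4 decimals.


Step 1: H is diagonal, so H^(-1) * g = [0.2116, 1.0422, 0.7881].
Step 2: g^T H^(-1) g = sum_i g_i^2 / H_ii
  = (2.9626)^2/14 + (2.0843)^2/2 + (6.3044)^2/8
  = 0.6269 + 2.1722 + 4.9682 = 7.7673
Step 3: Objective decrease = 0.5 * g^T H^(-1) g = 3.8836


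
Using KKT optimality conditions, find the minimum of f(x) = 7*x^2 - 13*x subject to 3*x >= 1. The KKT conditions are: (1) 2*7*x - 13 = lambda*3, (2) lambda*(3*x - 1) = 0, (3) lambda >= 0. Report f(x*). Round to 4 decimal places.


Step 1: Try lambda = 0 (constraint inactive).
Stationarity: 2*7*x - 13 = 0
x* = 13/(2*7) = 13/14 = 0.9286 (rounded; the exact value 13/14 is used below)
Check constraint: 3*0.9286 = 2.7858 >= 1 -- satisfied.
Step 2: Compute optimal value.
f(x*) = 7*(13/14)^2 - 13*(13/14) = -6.0357


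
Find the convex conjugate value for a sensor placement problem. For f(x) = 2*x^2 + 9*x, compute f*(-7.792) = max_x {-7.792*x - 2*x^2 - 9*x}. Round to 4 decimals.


f*(y) = sup_x {y*x - a*x^2 - b*x} = sup_x {(y-b)*x - a*x^2}
FOC: (y - b) - 2a*x = 0 => x* = (y - b)/(2a)
x* = (-7.792 - 9)/(2*2) = -4.198
f*(-7.792) = (y-b)^2/(4a) = (-7.792 - 9)^2/(4*2)
= 281.9713/8 = 35.2464


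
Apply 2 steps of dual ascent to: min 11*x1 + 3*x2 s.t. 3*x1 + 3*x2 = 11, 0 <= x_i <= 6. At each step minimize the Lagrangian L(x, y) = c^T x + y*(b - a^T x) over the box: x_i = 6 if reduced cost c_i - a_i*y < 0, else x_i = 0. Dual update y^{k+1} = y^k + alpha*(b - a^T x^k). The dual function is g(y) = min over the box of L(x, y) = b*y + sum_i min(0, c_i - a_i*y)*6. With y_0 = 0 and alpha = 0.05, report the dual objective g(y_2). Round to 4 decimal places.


Dual ascent for LP: min 11*x1 + 3*x2, 3*x1 + 3*x2 = 11, 0 <= x_i <= 6
Step 1: y^k = 0.0, reduced costs: (11.0, 3.0)
  x^k = (0.0, 0.0), subgradient = b - a^T x = 11.0
  y^{k+1} = 0.0 + 0.05*11.0 = 0.55
Step 2: y^k = 0.55, reduced costs: (9.35, 1.35)
  x^k = (0.0, 0.0), subgradient = b - a^T x = 11.0
  y^{k+1} = 0.55 + 0.05*11.0 = 1.1
Dual objective at y_2 = 1.1: reduced costs (7.7, -0.3), box minimizer x = (0.0, 6.0)
g(y_2) = b*y + (c1 - a1*y)*x1 + (c2 - a2*y)*x2 = 11*1.1 + 7.7*0.0 + (-0.3)*6.0 = 12.1 + 0.0 - 1.8 = 10.3


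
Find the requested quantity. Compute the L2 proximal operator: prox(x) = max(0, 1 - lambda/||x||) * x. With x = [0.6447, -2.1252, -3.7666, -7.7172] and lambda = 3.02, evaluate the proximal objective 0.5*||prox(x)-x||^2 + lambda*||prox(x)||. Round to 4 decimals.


Step 1: Compute ||x||.
||x|| = 8.8699
Step 2: Compute scaling factor.
scale = max(0, 1 - 3.02/8.8699) = 0.6595
Step 3: prox(x) = [0.4252, -1.4016, -2.4842, -5.0897]
||prox(x)|| = 5.8499
Step 4: Proximal objective.
0.5*||prox-x||^2 = 4.5602
lambda*||prox|| = 17.6667
Total = 22.2268


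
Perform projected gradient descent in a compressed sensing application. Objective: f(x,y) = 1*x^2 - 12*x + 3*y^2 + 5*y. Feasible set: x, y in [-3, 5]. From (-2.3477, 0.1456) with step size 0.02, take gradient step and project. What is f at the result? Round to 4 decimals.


Step 1: Compute gradient at (-2.3477, 0.1456).
grad_x = 2*1*-2.3477 - 12 = -16.6954
grad_y = 2*3*0.1456 + 5 = 5.8736
Step 2: Gradient step.
x_raw = -2.3477 - 0.02*-16.6954 = -2.0138
y_raw = 0.1456 - 0.02*5.8736 = 0.0281
Step 3: Project onto [-3, 5].
x_proj = clip(-2.0138) = -2.0138
y_proj = clip(0.0281) = 0.0281
Step 4: Evaluate f.
f(-2.0138, 0.0281) = 28.3639


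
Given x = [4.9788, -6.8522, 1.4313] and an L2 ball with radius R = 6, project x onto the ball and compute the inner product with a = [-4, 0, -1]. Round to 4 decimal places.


Step 1: Compute ||x|| (intermediates to 6 decimals).
||x|| = sqrt(4.9788^2 + (-6.8522)^2 + 1.4313^2) = 8.590094
Step 2: Project.
Since ||x|| > R, scale = R/||x|| = 6/8.590094 = 0.698479, proj(x) = scale * x
proj(x) = [3.477587, -4.786118, 0.999733]
Step 3: Dot product.
a^T * proj(x) = -4*3.477587 + 0*(-4.786118) - 1*0.999733 = -14.9101


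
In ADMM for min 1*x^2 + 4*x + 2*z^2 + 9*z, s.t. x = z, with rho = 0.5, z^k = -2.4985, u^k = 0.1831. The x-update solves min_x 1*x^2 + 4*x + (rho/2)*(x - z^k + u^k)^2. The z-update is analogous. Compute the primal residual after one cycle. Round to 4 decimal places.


ADMM iteration with rho = 0.5, z^k = -2.4985, u^k = 0.1831
Step 1: x-update.
Minimize 1*x^2 + 4*x + (0.5/2)*(x + 2.4985 + 0.1831)^2
FOC: (2*1 + 0.5)*x = -4 + 0.5*(-2.4985 - 0.1831)
x^{k+1} = -2.1363
Step 2: z-update.
Minimize 2*z^2 + 9*z + (0.5/2)*(-2.1363 - z + 0.1831)^2
FOC: (2*2 + 0.5)*z = -9 + 0.5*(-2.1363 + 0.1831)
z^{k+1} = -2.217
Step 3: u-update.
u^{k+1} = 0.1831 - 2.1363 + 2.217 = 0.2638
Step 4: Primal residual = |-2.1363 + 2.217| = 0.0807


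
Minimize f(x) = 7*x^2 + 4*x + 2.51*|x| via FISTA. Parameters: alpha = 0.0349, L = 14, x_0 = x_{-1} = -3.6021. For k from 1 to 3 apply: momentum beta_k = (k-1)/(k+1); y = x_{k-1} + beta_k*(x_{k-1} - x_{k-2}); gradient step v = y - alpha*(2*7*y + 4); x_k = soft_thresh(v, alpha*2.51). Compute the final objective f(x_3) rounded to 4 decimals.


FISTA on f(x) = 7*x^2 + 4*x + 2.51*|x|
L = 14, alpha = 0.0349
Iteration 1: beta = 0.0, y = -3.6021 + 0.0*(-3.6021 + 3.6021) = -3.6021
  grad(y) = -46.4294, v = y - alpha*grad = -1.9817
  prox(v) = soft_thresh(-1.9817, 0.0876) = -1.8941
Iteration 2: beta = 0.3333, y = -1.8941 + 0.3333*(-1.8941 + 3.6021) = -1.3248
  grad(y) = -14.547, v = y - alpha*grad = -0.8171
  prox(v) = soft_thresh(-0.8171, 0.0876) = -0.7295
Iteration 3: beta = 0.5, y = -0.7295 + 0.5*(-0.7295 + 1.8941) = -0.1472
  grad(y) = 1.9394, v = y - alpha*grad = -0.2149
  prox(v) = soft_thresh(-0.2149, 0.0876) = -0.1273
f(x_3) = 7*(-0.1273)^2 + 4*(-0.1273) + 2.51*|-0.1273| = -0.0762


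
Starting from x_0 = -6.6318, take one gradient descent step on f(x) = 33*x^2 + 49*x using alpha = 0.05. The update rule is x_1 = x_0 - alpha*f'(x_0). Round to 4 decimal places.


We compute the gradient at x_0 and apply the update.
f'(x) = 66*x + 49
f'(-6.6318) = 66*-6.6318 + 49 = -388.6988
x_1 = -6.6318 - 0.05*-388.6988 = 12.8031


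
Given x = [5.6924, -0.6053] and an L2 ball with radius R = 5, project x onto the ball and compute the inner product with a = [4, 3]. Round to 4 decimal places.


Step 1: Compute ||x|| (intermediates to 6 decimals).
||x|| = sqrt(5.6924^2 + (-0.6053)^2) = 5.724492
Step 2: Project.
Since ||x|| > R, scale = R/||x|| = 5/5.724492 = 0.87344, proj(x) = scale * x
proj(x) = [4.97197, -0.528693]
Step 3: Dot product.
a^T * proj(x) = 4*4.97197 + 3*(-0.528693) = 18.3018


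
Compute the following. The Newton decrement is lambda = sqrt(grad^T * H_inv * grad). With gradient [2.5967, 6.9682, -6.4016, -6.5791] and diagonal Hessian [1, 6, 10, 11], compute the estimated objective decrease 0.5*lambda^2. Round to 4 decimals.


Step 1: H is diagonal, so H^(-1) * g = [2.5967, 1.1614, -0.6402, -0.5981].
Step 2: g^T H^(-1) g = sum_i g_i^2 / H_ii
  = (2.5967)^2/1 + (6.9682)^2/6 + (-6.4016)^2/10 + (-6.5791)^2/11
  = 6.7429 + 8.0926 + 4.098 + 3.935 = 22.8685
Step 3: Objective decrease = 0.5 * g^T H^(-1) g = 11.4342


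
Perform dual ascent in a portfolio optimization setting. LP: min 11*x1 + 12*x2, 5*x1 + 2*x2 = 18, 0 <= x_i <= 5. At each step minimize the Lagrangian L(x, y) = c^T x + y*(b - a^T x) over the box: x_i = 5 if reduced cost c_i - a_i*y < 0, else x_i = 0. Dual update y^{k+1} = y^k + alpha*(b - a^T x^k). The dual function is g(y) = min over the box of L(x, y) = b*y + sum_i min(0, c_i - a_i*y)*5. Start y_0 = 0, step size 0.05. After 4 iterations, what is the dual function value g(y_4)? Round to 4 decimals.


Dual ascent for LP: min 11*x1 + 12*x2, 5*x1 + 2*x2 = 18, 0 <= x_i <= 5
Step 1: y^k = 0.0, reduced costs: (11.0, 12.0)
  x^k = (0.0, 0.0), subgradient = b - a^T x = 18.0
  y^{k+1} = 0.0 + 0.05*18.0 = 0.9
Step 2: y^k = 0.9, reduced costs: (6.5, 10.2)
  x^k = (0.0, 0.0), subgradient = b - a^T x = 18.0
  y^{k+1} = 0.9 + 0.05*18.0 = 1.8
Step 3: y^k = 1.8, reduced costs: (2.0, 8.4)
  x^k = (0.0, 0.0), subgradient = b - a^T x = 18.0
  y^{k+1} = 1.8 + 0.05*18.0 = 2.7
Step 4: y^k = 2.7, reduced costs: (-2.5, 6.6)
  x^k = (5.0, 0.0), subgradient = b - a^T x = -7.0
  y^{k+1} = 2.7 + 0.05*-7.0 = 2.35
Dual objective at y_4 = 2.35: reduced costs (-0.75, 7.3), box minimizer x = (5.0, 0.0)
g(y_4) = b*y + (c1 - a1*y)*x1 + (c2 - a2*y)*x2 = 18*2.35 + (-0.75)*5.0 + 7.3*0.0 = 42.3 - 3.75 + 0.0 = 38.55


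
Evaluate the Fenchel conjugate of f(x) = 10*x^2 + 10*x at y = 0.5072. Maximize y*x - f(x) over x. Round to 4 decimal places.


f*(y) = sup_x {y*x - a*x^2 - b*x} = sup_x {(y-b)*x - a*x^2}
FOC: (y - b) - 2a*x = 0 => x* = (y - b)/(2a)
x* = (0.5072 - 10)/(2*10) = -0.4746
f*(0.5072) = (y-b)^2/(4a) = (0.5072 - 10)^2/(4*10)
= 90.1133/40 = 2.2528


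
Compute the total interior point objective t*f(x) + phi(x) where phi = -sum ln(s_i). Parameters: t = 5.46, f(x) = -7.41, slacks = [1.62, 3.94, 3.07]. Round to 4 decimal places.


Step 1: Compute log-barrier.
ln values: [0.4824, 1.3712, 1.1217]
phi = -(0.4824 + 1.3712 + 1.1217) = -2.9753
Step 2: Compute augmented objective.
t*f(x) = 5.46*-7.41 = -40.4586
Total = -40.4586 - 2.9753 = -43.4339


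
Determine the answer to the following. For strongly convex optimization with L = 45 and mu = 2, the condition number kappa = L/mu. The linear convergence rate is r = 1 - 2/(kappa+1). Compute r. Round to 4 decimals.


Step 1: Compute the condition number.
kappa = L/mu = 45/2 = 22.5
Step 2: Compute the convergence rate.
r = 1 - 2/(kappa + 1) = 1 - 2*mu/(L + mu) = (L - mu)/(L + mu) = 43/47 = 0.9149


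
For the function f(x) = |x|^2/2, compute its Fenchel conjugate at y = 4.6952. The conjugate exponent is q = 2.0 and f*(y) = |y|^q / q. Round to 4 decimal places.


The conjugate exponent q satisfies 1/p + 1/q = 1.
p = 2, so q = 2/(2 - 1) = 2.0
|y|^q = 4.6952^2.0 = 22.0449
f*(4.6952) = 22.0449 / 2.0 = 11.0225


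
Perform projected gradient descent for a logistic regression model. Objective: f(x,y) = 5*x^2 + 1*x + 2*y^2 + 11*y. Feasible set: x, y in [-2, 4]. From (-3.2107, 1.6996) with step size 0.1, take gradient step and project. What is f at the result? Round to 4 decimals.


Step 1: Compute gradient at (-3.2107, 1.6996).
grad_x = 2*5*-3.2107 + 1 = -31.107
grad_y = 2*2*1.6996 + 11 = 17.7984
Step 2: Gradient step.
x_raw = -3.2107 - 0.1*-31.107 = -0.1
y_raw = 1.6996 - 0.1*17.7984 = -0.0802
Step 3: Project onto [-2, 4].
x_proj = clip(-0.1) = -0.1
y_proj = clip(-0.0802) = -0.0802
Step 4: Evaluate f.
f(-0.1, -0.0802) = -0.9198


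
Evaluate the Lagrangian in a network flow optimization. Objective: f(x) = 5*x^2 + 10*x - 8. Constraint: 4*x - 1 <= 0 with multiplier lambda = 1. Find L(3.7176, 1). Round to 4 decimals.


Step 1: Evaluate f(x).
f(3.7176) = 5*3.7176^2 + 10*3.7176 - 8 = 98.2787
Step 2: Evaluate g(x).
g(3.7176) = 4*3.7176 - 1 = 13.8704
Step 3: Compute Lagrangian.
L = 98.2787 + 1*13.8704 = 112.1491


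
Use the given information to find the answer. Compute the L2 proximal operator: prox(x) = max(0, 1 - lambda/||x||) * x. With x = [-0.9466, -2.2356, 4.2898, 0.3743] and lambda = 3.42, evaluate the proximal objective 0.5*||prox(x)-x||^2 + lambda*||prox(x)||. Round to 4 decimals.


Step 1: Compute ||x||.
||x|| = 4.9433
Step 2: Compute scaling factor.
scale = max(0, 1 - 3.42/4.9433) = 0.3082
Step 3: prox(x) = [-0.2917, -0.6889, 1.3219, 0.1153]
||prox(x)|| = 1.5233
Step 4: Proximal objective.
0.5*||prox-x||^2 = 5.8482
lambda*||prox|| = 5.2097
Total = 11.058


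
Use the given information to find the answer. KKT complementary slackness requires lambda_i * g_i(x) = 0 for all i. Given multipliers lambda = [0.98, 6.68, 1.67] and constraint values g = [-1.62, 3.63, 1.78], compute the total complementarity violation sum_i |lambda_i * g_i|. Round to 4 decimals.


KKT complementary slackness check:
lambda_1 * g_1 = 0.98 * -1.62 = -1.5876
lambda_2 * g_2 = 6.68 * 3.63 = 24.2484
lambda_3 * g_3 = 1.67 * 1.78 = 2.9726
Total violation = 1.5876 + 24.2484 + 2.9726 = 28.8086


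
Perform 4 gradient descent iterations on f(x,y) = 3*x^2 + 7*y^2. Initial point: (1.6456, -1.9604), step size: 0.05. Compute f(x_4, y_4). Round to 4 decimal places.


Gradient descent on f(x,y) = 3*x^2 + 7*y^2.
Starting point: (1.6456, -1.9604), alpha = 0.05
Step 1: grad_x = 2*3*1.6456 = 9.8736, grad_y = 2*7*-1.9604 = -27.4456
  x_1 = 1.6456 - 0.05*9.8736 = 1.1519
  y_1 = -1.9604 - 0.05*-27.4456 = -0.5881
Step 2: grad_x = 2*3*1.1519 = 6.9115, grad_y = 2*7*-0.5881 = -8.2337
  x_2 = 1.1519 - 0.05*6.9115 = 0.8063
  y_2 = -0.5881 - 0.05*-8.2337 = -0.1764
Step 3: grad_x = 2*3*0.8063 = 4.8381, grad_y = 2*7*-0.1764 = -2.4701
  x_3 = 0.8063 - 0.05*4.8381 = 0.5644
  y_3 = -0.1764 - 0.05*-2.4701 = -0.0529
Step 4: grad_x = 2*3*0.5644 = 3.3866, grad_y = 2*7*-0.0529 = -0.741
  x_4 = 0.5644 - 0.05*3.3866 = 0.3951
  y_4 = -0.0529 - 0.05*-0.741 = -0.0159
f(0.3951, -0.0159) = 3*0.3951^2 + 7*(-0.0159)^2 = 0.4701


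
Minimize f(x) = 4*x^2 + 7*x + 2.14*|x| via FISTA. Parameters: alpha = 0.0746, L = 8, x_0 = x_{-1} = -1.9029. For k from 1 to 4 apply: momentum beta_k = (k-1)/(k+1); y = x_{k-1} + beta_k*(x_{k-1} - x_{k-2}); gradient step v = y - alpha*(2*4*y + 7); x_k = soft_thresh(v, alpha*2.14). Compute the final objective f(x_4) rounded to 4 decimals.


FISTA on f(x) = 4*x^2 + 7*x + 2.14*|x|
L = 8, alpha = 0.0746
Iteration 1: beta = 0.0, y = -1.9029 + 0.0*(-1.9029 + 1.9029) = -1.9029
  grad(y) = -8.2232, v = y - alpha*grad = -1.2894
  prox(v) = soft_thresh(-1.2894, 0.1596) = -1.1298
Iteration 2: beta = 0.3333, y = -1.1298 + 0.3333*(-1.1298 + 1.9029) = -0.8721
  grad(y) = 0.0231, v = y - alpha*grad = -0.8738
  prox(v) = soft_thresh(-0.8738, 0.1596) = -0.7142
Iteration 3: beta = 0.5, y = -0.7142 + 0.5*(-0.7142 + 1.1298) = -0.5064
  grad(y) = 2.9489, v = y - alpha*grad = -0.7264
  prox(v) = soft_thresh(-0.7264, 0.1596) = -0.5667
Iteration 4: beta = 0.6, y = -0.5667 + 0.6*(-0.5667 + 0.7142) = -0.4783
  grad(y) = 3.174, v = y - alpha*grad = -0.715
  prox(v) = soft_thresh(-0.715, 0.1596) = -0.5554
f(x_4) = 4*(-0.5554)^2 + 7*(-0.5554) + 2.14*|-0.5554| = -1.4654


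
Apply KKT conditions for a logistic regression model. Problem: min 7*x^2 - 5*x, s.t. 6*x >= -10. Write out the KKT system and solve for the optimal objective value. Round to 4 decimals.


Step 1: Try lambda = 0 (constraint inactive).
Stationarity: 2*7*x - 5 = 0
x* = 5/(2*7) = 5/14 = 0.3571 (rounded; the exact value 5/14 is used below)
Check constraint: 6*0.3571 = 2.1426 >= -10 -- satisfied.
Step 2: Compute optimal value.
f(x*) = 7*(5/14)^2 - 5*(5/14) = -0.8929


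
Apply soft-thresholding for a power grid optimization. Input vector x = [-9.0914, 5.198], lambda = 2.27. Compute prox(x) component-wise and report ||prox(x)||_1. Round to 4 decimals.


Soft-thresholding with lambda = 2.27:
prox(-9.0914) = sign(-9.0914)*max(|-9.0914| - 2.27, 0) = -6.8214
prox(5.198) = sign(5.198)*max(|5.198| - 2.27, 0) = 2.928
prox(x) = [-6.8214, 2.928]
||prox(x)||_1 = 6.8214 + 2.928 = 9.7494


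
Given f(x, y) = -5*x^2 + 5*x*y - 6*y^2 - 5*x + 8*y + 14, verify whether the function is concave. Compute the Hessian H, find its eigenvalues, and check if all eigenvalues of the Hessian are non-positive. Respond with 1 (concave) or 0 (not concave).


The Hessian of f(x,y) = -5*x^2 + 5*x*y - 6*y^2 - 5*x + 8*y + 14 is:
H = [[-10, 5], [5, -12]]
Trace = -10 - 12 = -22
Determinant = -10*-12 - (5)^2 = 95
Discriminant = (-22)^2 - 4*95 = 104.0
Eigenvalues: lambda_1 = -16.099, lambda_2 = -5.901
The function is concave.

1


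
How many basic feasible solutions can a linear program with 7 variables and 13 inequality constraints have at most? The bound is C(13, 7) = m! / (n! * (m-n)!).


Each vertex corresponds to some choice of n active constraints out of m, so the number of vertices is at most C(m, n) = m! / (n!(m-n)!).
m = 13, n = 7
Numerator: 13 * 12 * 11 * 10 * 9 * 8 * 7
Denominator: 7! = 5040
C(13, 7) = 1716


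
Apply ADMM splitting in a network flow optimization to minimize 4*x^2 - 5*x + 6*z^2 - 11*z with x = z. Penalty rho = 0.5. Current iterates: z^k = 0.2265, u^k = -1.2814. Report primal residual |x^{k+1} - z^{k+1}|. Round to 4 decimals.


ADMM iteration with rho = 0.5, z^k = 0.2265, u^k = -1.2814
Step 1: x-update.
Minimize 4*x^2 - 5*x + (0.5/2)*(x - 0.2265 - 1.2814)^2
FOC: (2*4 + 0.5)*x = 5 + 0.5*(0.2265 + 1.2814)
x^{k+1} = 0.6769
Step 2: z-update.
Minimize 6*z^2 - 11*z + (0.5/2)*(0.6769 - z - 1.2814)^2
FOC: (2*6 + 0.5)*z = 11 + 0.5*(0.6769 - 1.2814)
z^{k+1} = 0.8558
Step 3: u-update.
u^{k+1} = -1.2814 + 0.6769 - 0.8558 = -1.4603
Step 4: Primal residual = |0.6769 - 0.8558| = 0.1789


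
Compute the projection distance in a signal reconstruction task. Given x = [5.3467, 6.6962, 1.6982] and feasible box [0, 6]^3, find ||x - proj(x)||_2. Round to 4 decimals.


Project each component onto [0, 6].
clip(5.3467) = 5.3467, clip(6.6962) = 6.0, clip(1.6982) = 1.6982
Projection = [5.3467, 6.0, 1.6982]
Squared diffs: [0.0, 0.4847, 0.0]
Distance = sqrt(0.4847) = 0.6962


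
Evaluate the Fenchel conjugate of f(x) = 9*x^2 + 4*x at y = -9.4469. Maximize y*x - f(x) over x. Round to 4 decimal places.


f*(y) = sup_x {y*x - a*x^2 - b*x} = sup_x {(y-b)*x - a*x^2}
FOC: (y - b) - 2a*x = 0 => x* = (y - b)/(2a)
x* = (-9.4469 - 4)/(2*9) = -0.7471
f*(-9.4469) = (y-b)^2/(4a) = (-9.4469 - 4)^2/(4*9)
= 180.8191/36 = 5.0228


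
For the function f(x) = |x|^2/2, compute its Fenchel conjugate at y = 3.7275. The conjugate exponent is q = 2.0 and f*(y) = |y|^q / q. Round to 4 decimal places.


The conjugate exponent q satisfies 1/p + 1/q = 1.
p = 2, so q = 2/(2 - 1) = 2.0
|y|^q = 3.7275^2.0 = 13.8943
f*(3.7275) = 13.8943 / 2.0 = 6.9471


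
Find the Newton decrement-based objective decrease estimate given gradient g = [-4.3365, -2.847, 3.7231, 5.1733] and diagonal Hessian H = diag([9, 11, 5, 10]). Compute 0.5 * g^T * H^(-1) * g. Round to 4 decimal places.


Step 1: H is diagonal, so H^(-1) * g = [-0.4818, -0.2588, 0.7446, 0.5173].
Step 2: g^T H^(-1) g = sum_i g_i^2 / H_ii
  = (-4.3365)^2/9 + (-2.847)^2/11 + (3.7231)^2/5 + (5.1733)^2/10
  = 2.0895 + 0.7369 + 2.7723 + 2.6763 = 8.2749
Step 3: Objective decrease = 0.5 * g^T H^(-1) g = 4.1375


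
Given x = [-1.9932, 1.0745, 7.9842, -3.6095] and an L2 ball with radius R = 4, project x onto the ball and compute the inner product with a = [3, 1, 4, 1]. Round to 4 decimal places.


Step 1: Compute ||x|| (intermediates to 6 decimals).
||x|| = sqrt((-1.9932)^2 + 1.0745^2 + 7.9842^2 + (-3.6095)^2) = 9.050046
Step 2: Project.
Since ||x|| > R, scale = R/||x|| = 4/9.050046 = 0.441987, proj(x) = scale * x
proj(x) = [-0.880968, 0.474915, 3.528913, -1.595352]
Step 3: Dot product.
a^T * proj(x) = 3*(-0.880968) + 1*0.474915 + 4*3.528913 + 1*(-1.595352) = 10.3523


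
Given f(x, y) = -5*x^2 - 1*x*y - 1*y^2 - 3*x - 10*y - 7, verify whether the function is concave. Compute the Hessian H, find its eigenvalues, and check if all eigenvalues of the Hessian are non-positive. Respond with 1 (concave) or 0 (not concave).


The Hessian of f(x,y) = -5*x^2 - 1*x*y - 1*y^2 - 3*x - 10*y - 7 is:
H = [[-10, -1], [-1, -2]]
Trace = -10 - 2 = -12
Determinant = -10*-2 - (-1)^2 = 19
Discriminant = (-12)^2 - 4*19 = 68.0
Eigenvalues: lambda_1 = -10.1231, lambda_2 = -1.8769
The function is concave.

1


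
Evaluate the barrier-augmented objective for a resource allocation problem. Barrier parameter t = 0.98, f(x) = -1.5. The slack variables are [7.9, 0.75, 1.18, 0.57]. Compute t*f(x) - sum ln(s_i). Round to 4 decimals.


Step 1: Compute log-barrier.
ln values: [2.0669, -0.2877, 0.1655, -0.5621]
phi = -(2.0669 - 0.2877 + 0.1655 - 0.5621) = -1.3826
Step 2: Compute augmented objective.
t*f(x) = 0.98*-1.5 = -1.47
Total = -1.47 - 1.3826 = -2.8526


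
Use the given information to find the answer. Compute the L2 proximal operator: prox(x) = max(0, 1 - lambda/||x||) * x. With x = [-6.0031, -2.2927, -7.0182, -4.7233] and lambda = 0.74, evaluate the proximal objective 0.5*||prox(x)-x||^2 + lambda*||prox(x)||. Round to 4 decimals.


Step 1: Compute ||x||.
||x|| = 10.6235
Step 2: Compute scaling factor.
scale = max(0, 1 - 0.74/10.6235) = 0.9303
Step 3: prox(x) = [-5.5849, -2.133, -6.5293, -4.3943]
||prox(x)|| = 9.8835
Step 4: Proximal objective.
0.5*||prox-x||^2 = 0.2738
lambda*||prox|| = 7.3138
Total = 7.5876


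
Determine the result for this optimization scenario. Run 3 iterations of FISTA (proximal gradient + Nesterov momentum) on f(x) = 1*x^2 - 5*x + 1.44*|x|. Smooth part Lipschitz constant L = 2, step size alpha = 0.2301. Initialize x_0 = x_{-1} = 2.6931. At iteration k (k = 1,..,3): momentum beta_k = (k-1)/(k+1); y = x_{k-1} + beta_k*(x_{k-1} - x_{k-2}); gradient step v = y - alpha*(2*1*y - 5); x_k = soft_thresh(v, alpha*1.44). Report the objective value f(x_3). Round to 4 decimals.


FISTA on f(x) = 1*x^2 - 5*x + 1.44*|x|
L = 2, alpha = 0.2301
Iteration 1: beta = 0.0, y = 2.6931 + 0.0*(2.6931 - 2.6931) = 2.6931
  grad(y) = 0.3862, v = y - alpha*grad = 2.6042
  prox(v) = soft_thresh(2.6042, 0.3313) = 2.2729
Iteration 2: beta = 0.3333, y = 2.2729 + 0.3333*(2.2729 - 2.6931) = 2.1328
  grad(y) = -0.7344, v = y - alpha*grad = 2.3018
  prox(v) = soft_thresh(2.3018, 0.3313) = 1.9705
Iteration 3: beta = 0.5, y = 1.9705 + 0.5*(1.9705 - 2.2729) = 1.8192
  grad(y) = -1.3615, v = y - alpha*grad = 2.1325
  prox(v) = soft_thresh(2.1325, 0.3313) = 1.8012
f(x_3) = 1*1.8012^2 - 5*1.8012 + 1.44*|1.8012| = -3.168


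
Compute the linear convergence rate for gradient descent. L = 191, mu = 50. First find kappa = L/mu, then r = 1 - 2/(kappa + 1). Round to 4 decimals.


Step 1: Compute the condition number.
kappa = L/mu = 191/50 = 3.82
Step 2: Compute the convergence rate.
r = 1 - 2/(kappa + 1) = 1 - 2*mu/(L + mu) = (L - mu)/(L + mu) = 141/241 = 0.5851


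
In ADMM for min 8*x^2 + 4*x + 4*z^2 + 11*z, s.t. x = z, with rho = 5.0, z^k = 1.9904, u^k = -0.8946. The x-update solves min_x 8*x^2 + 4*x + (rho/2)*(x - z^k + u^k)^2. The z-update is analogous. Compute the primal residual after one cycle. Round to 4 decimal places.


ADMM iteration with rho = 5.0, z^k = 1.9904, u^k = -0.8946
Step 1: x-update.
Minimize 8*x^2 + 4*x + (5.0/2)*(x - 1.9904 - 0.8946)^2
FOC: (2*8 + 5.0)*x = -4 + 5.0*(1.9904 + 0.8946)
x^{k+1} = 0.4964
Step 2: z-update.
Minimize 4*z^2 + 11*z + (5.0/2)*(0.4964 - z - 0.8946)^2
FOC: (2*4 + 5.0)*z = -11 + 5.0*(0.4964 - 0.8946)
z^{k+1} = -0.9993
Step 3: u-update.
u^{k+1} = -0.8946 + 0.4964 + 0.9993 = 0.6011
Step 4: Primal residual = |0.4964 + 0.9993| = 1.4957


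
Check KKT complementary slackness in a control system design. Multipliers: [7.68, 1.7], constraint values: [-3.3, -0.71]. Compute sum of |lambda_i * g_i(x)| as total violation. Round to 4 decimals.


KKT complementary slackness check:
lambda_1 * g_1 = 7.68 * -3.3 = -25.344
lambda_2 * g_2 = 1.7 * -0.71 = -1.207
Total violation = 25.344 + 1.207 = 26.551


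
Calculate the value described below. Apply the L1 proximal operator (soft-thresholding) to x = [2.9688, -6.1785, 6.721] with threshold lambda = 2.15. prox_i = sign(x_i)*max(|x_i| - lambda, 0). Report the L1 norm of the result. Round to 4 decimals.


Soft-thresholding with lambda = 2.15:
prox(2.9688) = sign(2.9688)*max(|2.9688| - 2.15, 0) = 0.8188
prox(-6.1785) = sign(-6.1785)*max(|-6.1785| - 2.15, 0) = -4.0285
prox(6.721) = sign(6.721)*max(|6.721| - 2.15, 0) = 4.571
prox(x) = [0.8188, -4.0285, 4.571]
||prox(x)||_1 = 0.8188 + 4.0285 + 4.571 = 9.4183


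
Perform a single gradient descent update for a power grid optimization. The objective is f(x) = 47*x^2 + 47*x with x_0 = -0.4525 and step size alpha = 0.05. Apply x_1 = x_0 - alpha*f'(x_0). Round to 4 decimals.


We compute the gradient at x_0 and apply the update.
f'(x) = 94*x + 47
f'(-0.4525) = 94*-0.4525 + 47 = 4.465
x_1 = -0.4525 - 0.05*4.465 = -0.6758


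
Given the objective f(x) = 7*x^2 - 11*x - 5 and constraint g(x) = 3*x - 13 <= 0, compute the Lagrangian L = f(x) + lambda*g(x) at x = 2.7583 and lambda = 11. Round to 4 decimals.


Step 1: Evaluate f(x).
f(2.7583) = 7*2.7583^2 - 11*2.7583 - 5 = 17.9162
Step 2: Evaluate g(x).
g(2.7583) = 3*2.7583 - 13 = -4.7251
Step 3: Compute Lagrangian.
L = 17.9162 + 11*-4.7251 = -34.0599


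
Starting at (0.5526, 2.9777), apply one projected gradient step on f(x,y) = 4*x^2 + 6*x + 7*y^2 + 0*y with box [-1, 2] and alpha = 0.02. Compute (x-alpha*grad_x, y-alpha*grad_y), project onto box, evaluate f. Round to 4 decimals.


Step 1: Compute gradient at (0.5526, 2.9777).
grad_x = 2*4*0.5526 + 6 = 10.4208
grad_y = 2*7*2.9777 + 0 = 41.6878
Step 2: Gradient step.
x_raw = 0.5526 - 0.02*10.4208 = 0.3442
y_raw = 2.9777 - 0.02*41.6878 = 2.1439
Step 3: Project onto [-1, 2].
x_proj = clip(0.3442) = 0.3442
y_proj = clip(2.1439) = 2.0
Step 4: Evaluate f.
f(0.3442, 2.0) = 30.539


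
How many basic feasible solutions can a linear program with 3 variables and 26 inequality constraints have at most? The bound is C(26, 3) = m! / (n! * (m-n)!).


Each vertex corresponds to some choice of n active constraints out of m, so the number of vertices is at most C(m, n) = m! / (n!(m-n)!).
m = 26, n = 3
Numerator: 26 * 25 * 24
Denominator: 3! = 6
C(26, 3) = 2600


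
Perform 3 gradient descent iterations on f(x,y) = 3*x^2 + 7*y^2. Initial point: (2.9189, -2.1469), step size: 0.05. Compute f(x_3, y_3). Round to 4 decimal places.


Gradient descent on f(x,y) = 3*x^2 + 7*y^2.
Starting point: (2.9189, -2.1469), alpha = 0.05
Step 1: grad_x = 2*3*2.9189 = 17.5134, grad_y = 2*7*-2.1469 = -30.0566
  x_1 = 2.9189 - 0.05*17.5134 = 2.0432
  y_1 = -2.1469 - 0.05*-30.0566 = -0.6441
Step 2: grad_x = 2*3*2.0432 = 12.2594, grad_y = 2*7*-0.6441 = -9.017
  x_2 = 2.0432 - 0.05*12.2594 = 1.4303
  y_2 = -0.6441 - 0.05*-9.017 = -0.1932
Step 3: grad_x = 2*3*1.4303 = 8.5816, grad_y = 2*7*-0.1932 = -2.7051
  x_3 = 1.4303 - 0.05*8.5816 = 1.0012
  y_3 = -0.1932 - 0.05*-2.7051 = -0.058
f(1.0012, -0.058) = 3*1.0012^2 + 7*(-0.058)^2 = 3.0306


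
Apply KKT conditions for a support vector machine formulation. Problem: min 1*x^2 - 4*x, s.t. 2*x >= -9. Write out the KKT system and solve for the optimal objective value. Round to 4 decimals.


Step 1: Try lambda = 0 (constraint inactive).
Stationarity: 2*1*x - 4 = 0
x* = 4/(2*1) = 2.0
Check constraint: 2*2.0 = 4.0 >= -9 -- satisfied.
Step 2: Compute optimal value.
f(x*) = 1*2.0^2 - 4*2.0 = -4.0


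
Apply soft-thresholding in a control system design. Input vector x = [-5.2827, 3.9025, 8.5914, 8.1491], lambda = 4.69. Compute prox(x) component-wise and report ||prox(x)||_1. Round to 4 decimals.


Soft-thresholding with lambda = 4.69:
prox(-5.2827) = sign(-5.2827)*max(|-5.2827| - 4.69, 0) = -0.5927
prox(3.9025) = sign(3.9025)*max(|3.9025| - 4.69, 0) = 0.0
prox(8.5914) = sign(8.5914)*max(|8.5914| - 4.69, 0) = 3.9014
prox(8.1491) = sign(8.1491)*max(|8.1491| - 4.69, 0) = 3.4591
prox(x) = [-0.5927, 0.0, 3.9014, 3.4591]
||prox(x)||_1 = 0.5927 + 0.0 + 3.9014 + 3.4591 = 7.9532
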